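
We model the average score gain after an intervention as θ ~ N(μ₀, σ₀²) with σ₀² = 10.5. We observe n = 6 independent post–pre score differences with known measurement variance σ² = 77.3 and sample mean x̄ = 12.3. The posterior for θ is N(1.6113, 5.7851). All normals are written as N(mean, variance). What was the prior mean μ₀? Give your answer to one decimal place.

With known observation variance, the Normal–Normal posterior has precision τ_n = τ₀ + n/σ² and mean μ_n = (τ₀μ₀ + (n/σ²)x̄)/τ_n.
Here τ₀ = 1/10.5 = 0.095238 and τ_data = 6/77.3 = 0.077620, so τ_n = 0.172858.
Rearranging for μ₀: μ₀ = (μ_n·τ_n − τ_data·x̄)/τ₀ = (1.6113·0.172858 − 0.077620·12.3) / 0.095238 = -0.676200/0.095238 ≈ -7.1.

μ₀ = -7.1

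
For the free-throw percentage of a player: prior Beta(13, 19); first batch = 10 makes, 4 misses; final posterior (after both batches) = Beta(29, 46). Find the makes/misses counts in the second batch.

6 makes and 23 misses

Because Beta–binomial updating is additive in the counts, the combined data contributed (α_post−α_prior, β_post−β_prior) successes and failures.
Total across both batches: 29−13=16 makes, 46−19=27 misses.
Subtract the first batch: 16−10=6 makes and 27−4=23 misses.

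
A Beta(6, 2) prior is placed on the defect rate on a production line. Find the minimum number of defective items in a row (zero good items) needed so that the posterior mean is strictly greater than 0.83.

k = 4

After k defective items and 0 good items the posterior is Beta(6+k, 2), with mean (6+k)/(6+2+k).
Set (6+k)/(8+k) > 0.83 and solve: k > (0.83·8 − 6)/(1 − 0.83) = 3.765.
The smallest integer exceeding 3.765 is 4, and checking k=4: (10)/(12) = 0.8333 > 0.83.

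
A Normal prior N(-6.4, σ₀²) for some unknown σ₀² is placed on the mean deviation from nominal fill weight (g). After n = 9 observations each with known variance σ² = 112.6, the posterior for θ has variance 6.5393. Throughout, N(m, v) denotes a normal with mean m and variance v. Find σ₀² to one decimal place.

σ₀² = 13.7

For the Normal–Normal model with known σ², precisions add: τ_n = τ₀ + n/σ².
So 1/σ₀² = 1/6.5393 − 9/112.6 = 0.152922 − 0.079929 = 0.072993.
Hence σ₀² = 1/0.072993 ≈ 13.7.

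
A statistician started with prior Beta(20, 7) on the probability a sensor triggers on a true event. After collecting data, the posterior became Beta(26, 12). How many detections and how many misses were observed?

6 detections and 5 misses

Under Beta–binomial conjugacy the posterior parameters are (α+s, β+f).
Match parameters: s=26−20=6, f=12−7=5.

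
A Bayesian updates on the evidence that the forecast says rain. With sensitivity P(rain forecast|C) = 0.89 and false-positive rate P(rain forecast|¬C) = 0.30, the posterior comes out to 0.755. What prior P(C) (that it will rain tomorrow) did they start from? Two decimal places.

P(C) = 0.51

In odds form, posterior odds = prior odds × likelihood ratio, so prior odds = posterior odds ÷ LR.
Posterior odds = 0.755/(1−0.755) = 3.0816. LR = 0.89/0.30 = 2.9667.
Prior odds = 3.0816/2.9667 = 1.0387, so P(C) = 1.0387/(1+1.0387) ≈ 0.51.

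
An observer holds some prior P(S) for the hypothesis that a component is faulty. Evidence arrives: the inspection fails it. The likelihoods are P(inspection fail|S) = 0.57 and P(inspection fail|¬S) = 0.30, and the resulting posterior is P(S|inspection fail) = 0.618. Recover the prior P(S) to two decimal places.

Bayes' rule in odds form gives O(S|E) = O(S)·[P(E|S)/P(E|¬S)], hence O(S) = O(S|E)/LR.
Posterior odds = 0.618/(1−0.618) = 1.6178. LR = 0.57/0.30 = 1.9000.
Prior odds = 1.6178/1.9000 = 0.8515, so P(S) = 0.8515/(1+0.8515) ≈ 0.46.

P(S) = 0.46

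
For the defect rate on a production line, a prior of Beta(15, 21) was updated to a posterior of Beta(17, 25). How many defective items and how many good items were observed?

2 defective items and 4 good items

Beta is conjugate to the binomial likelihood: posterior = Beta(a+s, b+f).
So s = 17 − 15 = 2 and f = 25 − 21 = 4.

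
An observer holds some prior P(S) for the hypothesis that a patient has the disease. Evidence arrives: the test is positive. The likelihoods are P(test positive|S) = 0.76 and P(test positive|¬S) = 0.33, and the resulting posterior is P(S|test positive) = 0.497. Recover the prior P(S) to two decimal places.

P(S) = 0.30

Bayes' rule in odds form gives O(S|E) = O(S)·[P(E|S)/P(E|¬S)], hence O(S) = O(S|E)/LR.
Posterior odds = 0.497/(1−0.497) = 0.9881. LR = 0.76/0.33 = 2.3030.
Prior odds = 0.9881/2.3030 = 0.4290, so P(S) = 0.4290/(1+0.4290) ≈ 0.30.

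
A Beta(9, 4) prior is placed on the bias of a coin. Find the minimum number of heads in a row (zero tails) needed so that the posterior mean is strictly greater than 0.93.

After k heads and 0 tails the posterior is Beta(9+k, 4), with mean (9+k)/(9+4+k).
Set (9+k)/(13+k) > 0.93 and solve: k > (0.93·13 − 9)/(1 − 0.93) = 44.143.
The smallest integer exceeding 44.143 is 45, and checking k=45: (54)/(58) = 0.9310 > 0.93.

k = 45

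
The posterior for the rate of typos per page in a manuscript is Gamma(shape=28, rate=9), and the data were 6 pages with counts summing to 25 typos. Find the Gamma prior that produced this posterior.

A Gamma(α, β) prior (rate parametrization) on a Poisson rate with n observations summing to S gives posterior Gamma(α+S, β+n).
So α = 28 − 25 = 3 and β = 9 − 6 = 3.

Gamma(shape=3, rate=3)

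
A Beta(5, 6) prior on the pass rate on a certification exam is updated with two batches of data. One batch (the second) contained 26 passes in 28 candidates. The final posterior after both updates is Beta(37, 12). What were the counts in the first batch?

6 passes and 4 failures

Sequential conjugate updates are equivalent to a single update on the pooled data, so total successes = posterior α − prior α and total failures = posterior β − prior β.
Total across both batches: 37−5=32 passes, 12−6=6 failures.
Subtract the second batch: 32−26=6 passes and 6−2=4 failures.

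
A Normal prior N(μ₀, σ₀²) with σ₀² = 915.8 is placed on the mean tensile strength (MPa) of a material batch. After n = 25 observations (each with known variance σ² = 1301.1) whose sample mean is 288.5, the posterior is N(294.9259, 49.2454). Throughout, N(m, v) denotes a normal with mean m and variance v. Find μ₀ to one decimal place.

The posterior mean is a precision-weighted average: μ_n = (τ₀μ₀ + τ_data·x̄)/(τ₀+τ_data), with τ₀=1/σ₀² and τ_data=n/σ².
Here τ₀ = 1/915.8 = 0.001092 and τ_data = 25/1301.1 = 0.019215, so τ_n = 0.020307.
Rearranging for μ₀: μ₀ = (μ_n·τ_n − τ_data·x̄)/τ₀ = (294.9259·0.020307 − 0.019215·288.5) / 0.001092 = 0.445533/0.001092 ≈ 408.0.

μ₀ = 408.0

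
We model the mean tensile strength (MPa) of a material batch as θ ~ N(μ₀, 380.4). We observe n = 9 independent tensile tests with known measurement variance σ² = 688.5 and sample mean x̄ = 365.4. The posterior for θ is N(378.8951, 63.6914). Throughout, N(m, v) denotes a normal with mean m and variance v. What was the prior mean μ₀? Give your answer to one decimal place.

The posterior mean is a precision-weighted average: μ_n = (τ₀μ₀ + τ_data·x̄)/(τ₀+τ_data), with τ₀=1/σ₀² and τ_data=n/σ².
Here τ₀ = 1/380.4 = 0.002629 and τ_data = 9/688.5 = 0.013072, so τ_n = 0.015701.
Rearranging for μ₀: μ₀ = (μ_n·τ_n − τ_data·x̄)/τ₀ = (378.8951·0.015701 − 0.013072·365.4) / 0.002629 = 1.172523/0.002629 ≈ 446.0.

μ₀ = 446.0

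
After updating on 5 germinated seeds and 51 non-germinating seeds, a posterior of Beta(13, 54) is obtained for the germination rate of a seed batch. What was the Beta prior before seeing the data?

Beta(8, 3)

Under Beta–binomial conjugacy the posterior parameters are (α+s, β+f).
Subtract the data counts: 13−5=8, 54−51=3.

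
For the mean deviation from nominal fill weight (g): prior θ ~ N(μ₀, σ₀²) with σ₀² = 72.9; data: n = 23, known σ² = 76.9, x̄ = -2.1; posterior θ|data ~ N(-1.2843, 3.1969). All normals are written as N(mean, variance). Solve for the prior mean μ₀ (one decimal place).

μ₀ = 16.5

The posterior mean is a precision-weighted average: μ_n = (τ₀μ₀ + τ_data·x̄)/(τ₀+τ_data), with τ₀=1/σ₀² and τ_data=n/σ².
Here τ₀ = 1/72.9 = 0.013717 and τ_data = 23/76.9 = 0.299090, so τ_n = 0.312807.
Rearranging for μ₀: μ₀ = (μ_n·τ_n − τ_data·x̄)/τ₀ = (-1.2843·0.312807 − 0.299090·-2.1) / 0.013717 = 0.226351/0.013717 ≈ 16.5.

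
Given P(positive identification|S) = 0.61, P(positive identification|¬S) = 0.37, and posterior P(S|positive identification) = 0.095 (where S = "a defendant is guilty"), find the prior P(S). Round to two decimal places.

P(S) = 0.06

In odds form, posterior odds = prior odds × likelihood ratio, so prior odds = posterior odds ÷ LR.
Posterior odds = 0.095/(1−0.095) = 0.1050. LR = 0.61/0.37 = 1.6486.
Prior odds = 0.1050/1.6486 = 0.0637, so P(S) = 0.0637/(1+0.0637) ≈ 0.06.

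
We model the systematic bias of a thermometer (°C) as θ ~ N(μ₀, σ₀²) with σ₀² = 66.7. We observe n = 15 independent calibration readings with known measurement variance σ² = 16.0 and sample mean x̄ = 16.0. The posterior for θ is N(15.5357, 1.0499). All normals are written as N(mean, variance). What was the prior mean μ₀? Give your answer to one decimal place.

With known observation variance, the Normal–Normal posterior has precision τ_n = τ₀ + n/σ² and mean μ_n = (τ₀μ₀ + (n/σ²)x̄)/τ_n.
Here τ₀ = 1/66.7 = 0.014993 and τ_data = 15/16.0 = 0.937500, so τ_n = 0.952493.
Rearranging for μ₀: μ₀ = (μ_n·τ_n − τ_data·x̄)/τ₀ = (15.5357·0.952493 − 0.937500·16.0) / 0.014993 = -0.202354/0.014993 ≈ -13.5.

μ₀ = -13.5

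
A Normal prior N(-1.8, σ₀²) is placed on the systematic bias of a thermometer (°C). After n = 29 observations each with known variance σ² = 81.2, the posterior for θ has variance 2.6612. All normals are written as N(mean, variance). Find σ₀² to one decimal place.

For the Normal–Normal model with known σ², precisions add: τ_n = τ₀ + n/σ².
So 1/σ₀² = 1/2.6612 − 29/81.2 = 0.375770 − 0.357143 = 0.018627.
Hence σ₀² = 1/0.018627 ≈ 53.7.

σ₀² = 53.7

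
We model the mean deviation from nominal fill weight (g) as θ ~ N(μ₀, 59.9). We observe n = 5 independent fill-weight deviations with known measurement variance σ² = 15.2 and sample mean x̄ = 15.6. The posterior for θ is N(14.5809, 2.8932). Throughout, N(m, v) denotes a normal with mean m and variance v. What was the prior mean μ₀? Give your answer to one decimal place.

With known observation variance, the Normal–Normal posterior has precision τ_n = τ₀ + n/σ² and mean μ_n = (τ₀μ₀ + (n/σ²)x̄)/τ_n.
Here τ₀ = 1/59.9 = 0.016694 and τ_data = 5/15.2 = 0.328947, so τ_n = 0.345641.
Rearranging for μ₀: μ₀ = (μ_n·τ_n − τ_data·x̄)/τ₀ = (14.5809·0.345641 − 0.328947·15.6) / 0.016694 = -0.091816/0.016694 ≈ -5.5.

μ₀ = -5.5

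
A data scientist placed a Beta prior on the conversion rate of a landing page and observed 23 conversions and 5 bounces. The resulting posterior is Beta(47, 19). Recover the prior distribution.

Beta(24, 14)

Beta is conjugate to the binomial likelihood: posterior = Beta(a+s, b+f).
So a = 47 − 23 = 24 and b = 19 − 5 = 14.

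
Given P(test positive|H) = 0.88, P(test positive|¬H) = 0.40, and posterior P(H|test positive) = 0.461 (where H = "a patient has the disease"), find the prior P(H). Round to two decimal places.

In odds form, posterior odds = prior odds × likelihood ratio, so prior odds = posterior odds ÷ LR.
Posterior odds = 0.461/(1−0.461) = 0.8553. LR = 0.88/0.40 = 2.2000.
Prior odds = 0.8553/2.2000 = 0.3888, so P(H) = 0.3888/(1+0.3888) ≈ 0.28.

P(H) = 0.28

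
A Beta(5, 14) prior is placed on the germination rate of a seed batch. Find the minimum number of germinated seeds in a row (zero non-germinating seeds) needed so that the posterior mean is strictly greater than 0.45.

After k germinated seeds and 0 non-germinating seeds the posterior is Beta(5+k, 14), with mean (5+k)/(5+14+k).
Set (5+k)/(19+k) > 0.45 and solve: k > (0.45·19 − 5)/(1 − 0.45) = 6.455.
The smallest integer exceeding 6.455 is 7.

k = 7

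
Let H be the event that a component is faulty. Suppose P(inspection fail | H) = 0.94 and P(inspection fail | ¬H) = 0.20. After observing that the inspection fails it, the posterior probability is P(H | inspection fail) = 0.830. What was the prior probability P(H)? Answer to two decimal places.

P(H) = 0.51

Bayes' rule in odds form gives O(H|E) = O(H)·[P(E|H)/P(E|¬H)], hence O(H) = O(H|E)/LR.
Posterior odds = 0.830/(1−0.830) = 4.8824. LR = 0.94/0.20 = 4.7000.
Prior odds = 4.8824/4.7000 = 1.0388, so P(H) = 1.0388/(1+1.0388) ≈ 0.51.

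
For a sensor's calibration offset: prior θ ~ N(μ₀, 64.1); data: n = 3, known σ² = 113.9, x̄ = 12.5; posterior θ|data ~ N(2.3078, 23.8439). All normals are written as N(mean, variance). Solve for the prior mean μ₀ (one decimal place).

The posterior mean is a precision-weighted average: μ_n = (τ₀μ₀ + τ_data·x̄)/(τ₀+τ_data), with τ₀=1/σ₀² and τ_data=n/σ².
Here τ₀ = 1/64.1 = 0.015601 and τ_data = 3/113.9 = 0.026339, so τ_n = 0.041940.
Rearranging for μ₀: μ₀ = (μ_n·τ_n − τ_data·x̄)/τ₀ = (2.3078·0.041940 − 0.026339·12.5) / 0.015601 = -0.232448/0.015601 ≈ -14.9.

μ₀ = -14.9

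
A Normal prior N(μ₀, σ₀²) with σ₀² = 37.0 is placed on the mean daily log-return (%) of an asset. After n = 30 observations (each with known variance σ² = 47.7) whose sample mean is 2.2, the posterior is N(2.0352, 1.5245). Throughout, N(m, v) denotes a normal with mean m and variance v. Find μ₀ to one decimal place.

The posterior mean is a precision-weighted average: μ_n = (τ₀μ₀ + τ_data·x̄)/(τ₀+τ_data), with τ₀=1/σ₀² and τ_data=n/σ².
Here τ₀ = 1/37.0 = 0.027027 and τ_data = 30/47.7 = 0.628931, so τ_n = 0.655958.
Rearranging for μ₀: μ₀ = (μ_n·τ_n − τ_data·x̄)/τ₀ = (2.0352·0.655958 − 0.628931·2.2) / 0.027027 = -0.048642/0.027027 ≈ -1.8.

μ₀ = -1.8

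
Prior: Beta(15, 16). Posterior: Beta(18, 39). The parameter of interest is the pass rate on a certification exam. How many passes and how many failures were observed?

A Beta(α, β) prior with s successes and f failures in binomial data gives a Beta(α+s, β+f) posterior.
Match parameters: s=18−15=3, f=39−16=23.

3 passes and 23 failures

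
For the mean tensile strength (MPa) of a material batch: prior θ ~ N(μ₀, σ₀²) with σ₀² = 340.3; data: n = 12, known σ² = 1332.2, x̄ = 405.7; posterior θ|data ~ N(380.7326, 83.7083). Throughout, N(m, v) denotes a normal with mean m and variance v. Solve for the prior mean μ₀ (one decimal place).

μ₀ = 304.2

The posterior mean is a precision-weighted average: μ_n = (τ₀μ₀ + τ_data·x̄)/(τ₀+τ_data), with τ₀=1/σ₀² and τ_data=n/σ².
Here τ₀ = 1/340.3 = 0.002939 and τ_data = 12/1332.2 = 0.009008, so τ_n = 0.011947.
Rearranging for μ₀: μ₀ = (μ_n·τ_n − τ_data·x̄)/τ₀ = (380.7326·0.011947 − 0.009008·405.7) / 0.002939 = 0.894067/0.002939 ≈ 304.2.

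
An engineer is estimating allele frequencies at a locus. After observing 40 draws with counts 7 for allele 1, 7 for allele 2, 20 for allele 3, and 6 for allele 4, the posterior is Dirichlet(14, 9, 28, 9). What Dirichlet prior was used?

For a Dirichlet(α) prior with multinomial counts c, the posterior is Dirichlet(α + c) componentwise.
Subtract each count from the matching posterior parameter: 14−7=7, 9−7=2, 28−20=8, 9−6=3.

Dirichlet(7, 2, 8, 3)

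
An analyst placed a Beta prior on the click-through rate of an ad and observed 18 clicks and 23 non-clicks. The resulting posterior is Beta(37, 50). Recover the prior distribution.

Beta is conjugate to the binomial likelihood: posterior = Beta(a+s, b+f).
Subtract the data counts: 37−18=19, 50−23=27.

Beta(19, 27)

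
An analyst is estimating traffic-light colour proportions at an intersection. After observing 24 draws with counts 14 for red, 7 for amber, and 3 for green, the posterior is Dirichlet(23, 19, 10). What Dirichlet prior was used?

For a Dirichlet(α) prior with multinomial counts c, the posterior is Dirichlet(α + c) componentwise.
Subtract each count from the matching posterior parameter: 23−14=9, 19−7=12, 10−3=7.

Dirichlet(9, 12, 7)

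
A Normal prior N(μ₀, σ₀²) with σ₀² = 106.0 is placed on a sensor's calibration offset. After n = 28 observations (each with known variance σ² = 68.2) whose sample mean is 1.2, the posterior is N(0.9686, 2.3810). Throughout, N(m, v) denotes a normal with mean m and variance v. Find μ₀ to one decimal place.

μ₀ = -9.1

With known observation variance, the Normal–Normal posterior has precision τ_n = τ₀ + n/σ² and mean μ_n = (τ₀μ₀ + (n/σ²)x̄)/τ_n.
Here τ₀ = 1/106.0 = 0.009434 and τ_data = 28/68.2 = 0.410557, so τ_n = 0.419991.
Rearranging for μ₀: μ₀ = (μ_n·τ_n − τ_data·x̄)/τ₀ = (0.9686·0.419991 − 0.410557·1.2) / 0.009434 = -0.085865/0.009434 ≈ -9.1.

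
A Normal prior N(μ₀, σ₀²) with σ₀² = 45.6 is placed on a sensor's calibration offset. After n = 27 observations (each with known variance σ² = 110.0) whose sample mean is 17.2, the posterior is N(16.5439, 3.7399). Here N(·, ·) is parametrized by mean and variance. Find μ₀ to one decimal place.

μ₀ = 9.2

With known observation variance, the Normal–Normal posterior has precision τ_n = τ₀ + n/σ² and mean μ_n = (τ₀μ₀ + (n/σ²)x̄)/τ_n.
Here τ₀ = 1/45.6 = 0.021930 and τ_data = 27/110.0 = 0.245455, so τ_n = 0.267385.
Rearranging for μ₀: μ₀ = (μ_n·τ_n − τ_data·x̄)/τ₀ = (16.5439·0.267385 − 0.245455·17.2) / 0.021930 = 0.201765/0.021930 ≈ 9.2.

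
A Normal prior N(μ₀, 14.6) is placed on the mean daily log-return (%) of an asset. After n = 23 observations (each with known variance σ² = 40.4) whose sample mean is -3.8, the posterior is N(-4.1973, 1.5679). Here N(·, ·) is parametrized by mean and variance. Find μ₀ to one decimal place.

μ₀ = -7.5

With known observation variance, the Normal–Normal posterior has precision τ_n = τ₀ + n/σ² and mean μ_n = (τ₀μ₀ + (n/σ²)x̄)/τ_n.
Here τ₀ = 1/14.6 = 0.068493 and τ_data = 23/40.4 = 0.569307, so τ_n = 0.637800.
Rearranging for μ₀: μ₀ = (μ_n·τ_n − τ_data·x̄)/τ₀ = (-4.1973·0.637800 − 0.569307·-3.8) / 0.068493 = -0.513671/0.068493 ≈ -7.5.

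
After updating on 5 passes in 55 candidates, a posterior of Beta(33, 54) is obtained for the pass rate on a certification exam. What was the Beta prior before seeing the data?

Beta(28, 4)

Under Beta–binomial conjugacy the posterior parameters are (a+s, b+f).
Subtract the data counts: 33−5=28, 54−50=4.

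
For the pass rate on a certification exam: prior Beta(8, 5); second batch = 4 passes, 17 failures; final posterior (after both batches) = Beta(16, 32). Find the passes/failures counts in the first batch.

4 passes and 10 failures

Because Beta–binomial updating is additive in the counts, the combined data contributed (α_post−α_prior, β_post−β_prior) successes and failures.
Total across both batches: 16−8=8 passes, 32−5=27 failures.
Subtract the second batch: 8−4=4 passes and 27−17=10 failures.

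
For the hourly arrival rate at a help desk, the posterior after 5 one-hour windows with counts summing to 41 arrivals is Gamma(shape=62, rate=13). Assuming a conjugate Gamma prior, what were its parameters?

Gamma(shape=21, rate=8)

A Gamma(α, β) prior (rate parametrization) on a Poisson rate with n observations summing to S gives posterior Gamma(α+S, β+n).
So α = 62 − 41 = 21 and β = 13 − 5 = 8.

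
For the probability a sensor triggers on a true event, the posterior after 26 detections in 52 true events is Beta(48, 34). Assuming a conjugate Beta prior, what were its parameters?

Beta(22, 8)

Beta is conjugate to the binomial likelihood: posterior = Beta(α+s, β+f).
So α = 48 − 26 = 22 and β = 34 − 26 = 8.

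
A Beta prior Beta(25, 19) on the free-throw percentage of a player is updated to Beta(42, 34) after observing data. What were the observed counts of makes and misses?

17 makes and 15 misses

Beta is conjugate to the binomial likelihood: posterior = Beta(a+s, b+f).
Match parameters: s=42−25=17, f=34−19=15.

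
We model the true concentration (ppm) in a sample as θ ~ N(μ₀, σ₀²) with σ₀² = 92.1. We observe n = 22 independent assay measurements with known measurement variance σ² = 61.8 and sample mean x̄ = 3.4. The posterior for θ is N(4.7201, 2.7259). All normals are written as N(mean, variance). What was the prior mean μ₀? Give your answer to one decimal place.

μ₀ = 48.0

With known observation variance, the Normal–Normal posterior has precision τ_n = τ₀ + n/σ² and mean μ_n = (τ₀μ₀ + (n/σ²)x̄)/τ_n.
Here τ₀ = 1/92.1 = 0.010858 and τ_data = 22/61.8 = 0.355987, so τ_n = 0.366845.
Rearranging for μ₀: μ₀ = (μ_n·τ_n − τ_data·x̄)/τ₀ = (4.7201·0.366845 − 0.355987·3.4) / 0.010858 = 0.521189/0.010858 ≈ 48.0.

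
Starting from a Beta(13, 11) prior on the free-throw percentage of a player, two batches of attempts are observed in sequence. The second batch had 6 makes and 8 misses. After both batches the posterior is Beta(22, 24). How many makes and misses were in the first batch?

Sequential conjugate updates are equivalent to a single update on the pooled data, so total successes = posterior α − prior α and total failures = posterior β − prior β.
Total across both batches: 22−13=9 makes, 24−11=13 misses.
Subtract the second batch: 9−6=3 makes and 13−8=5 misses.

3 makes and 5 misses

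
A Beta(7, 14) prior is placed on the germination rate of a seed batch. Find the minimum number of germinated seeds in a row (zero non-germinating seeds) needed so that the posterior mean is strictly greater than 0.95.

After k germinated seeds and 0 non-germinating seeds the posterior is Beta(7+k, 14), with mean (7+k)/(7+14+k).
Set (7+k)/(21+k) > 0.95 and solve: k > (0.95·21 − 7)/(1 − 0.95) = 259.000.
The smallest integer exceeding 259.000 is 260, and checking k=260: (267)/(281) = 0.9502 > 0.95.

k = 260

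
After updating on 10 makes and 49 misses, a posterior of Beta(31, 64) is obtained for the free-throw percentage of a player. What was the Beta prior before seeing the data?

A Beta(a, b) prior with s successes and f failures in binomial data gives a Beta(a+s, b+f) posterior.
Subtract the data counts: 31−10=21, 64−49=15.

Beta(21, 15)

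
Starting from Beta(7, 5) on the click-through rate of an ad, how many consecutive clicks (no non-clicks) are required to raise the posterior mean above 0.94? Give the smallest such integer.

After k clicks and 0 non-clicks the posterior is Beta(7+k, 5), with mean (7+k)/(7+5+k).
Set (7+k)/(12+k) > 0.94 and solve: k > (0.94·12 − 7)/(1 − 0.94) = 71.333.
The smallest integer exceeding 71.333 is 72.

k = 72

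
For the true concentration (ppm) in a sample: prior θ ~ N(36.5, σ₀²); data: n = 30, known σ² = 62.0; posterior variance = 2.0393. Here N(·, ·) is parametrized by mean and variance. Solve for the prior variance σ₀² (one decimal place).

For the Normal–Normal model with known σ², precisions add: τ_n = τ₀ + n/σ².
So 1/σ₀² = 1/2.0393 − 30/62.0 = 0.490364 − 0.483871 = 0.006493.
Hence σ₀² = 1/0.006493 ≈ 154.0.

σ₀² = 154.0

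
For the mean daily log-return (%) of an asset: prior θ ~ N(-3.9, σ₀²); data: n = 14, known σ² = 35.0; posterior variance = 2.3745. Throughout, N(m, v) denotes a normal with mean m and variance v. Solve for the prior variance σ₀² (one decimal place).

For the Normal–Normal model with known σ², precisions add: τ_n = τ₀ + n/σ².
So 1/σ₀² = 1/2.3745 − 14/35.0 = 0.421141 − 0.400000 = 0.021141.
Hence σ₀² = 1/0.021141 ≈ 47.3.

σ₀² = 47.3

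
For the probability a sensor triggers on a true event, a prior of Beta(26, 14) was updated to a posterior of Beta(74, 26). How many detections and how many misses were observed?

Beta is conjugate to the binomial likelihood: posterior = Beta(α+s, β+f).
So s = 74 − 26 = 48 and f = 26 − 14 = 12.

48 detections and 12 misses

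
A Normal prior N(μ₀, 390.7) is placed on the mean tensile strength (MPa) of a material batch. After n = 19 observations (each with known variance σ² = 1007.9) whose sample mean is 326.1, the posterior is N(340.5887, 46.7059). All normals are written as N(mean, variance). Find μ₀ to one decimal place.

μ₀ = 447.3

With known observation variance, the Normal–Normal posterior has precision τ_n = τ₀ + n/σ² and mean μ_n = (τ₀μ₀ + (n/σ²)x̄)/τ_n.
Here τ₀ = 1/390.7 = 0.002560 and τ_data = 19/1007.9 = 0.018851, so τ_n = 0.021411.
Rearranging for μ₀: μ₀ = (μ_n·τ_n − τ_data·x̄)/τ₀ = (340.5887·0.021411 − 0.018851·326.1) / 0.002560 = 1.145034/0.002560 ≈ 447.3.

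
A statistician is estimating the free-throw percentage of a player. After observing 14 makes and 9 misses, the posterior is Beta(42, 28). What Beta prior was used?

Beta is conjugate to the binomial likelihood: posterior = Beta(a+s, b+f).
Subtract the data counts: 42−14=28, 28−9=19.

Beta(28, 19)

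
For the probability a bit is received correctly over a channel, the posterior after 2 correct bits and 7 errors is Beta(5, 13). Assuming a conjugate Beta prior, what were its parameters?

A Beta(α, β) prior with s successes and f failures in binomial data gives a Beta(α+s, β+f) posterior.
So α = 5 − 2 = 3 and β = 13 − 7 = 6.

Beta(3, 6)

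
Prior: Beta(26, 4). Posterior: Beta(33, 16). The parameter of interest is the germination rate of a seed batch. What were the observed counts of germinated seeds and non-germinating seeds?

7 germinated seeds and 12 non-germinating seeds

A Beta(a, b) prior with s successes and f failures in binomial data gives a Beta(a+s, b+f) posterior.
Match parameters: s=33−26=7, f=16−4=12.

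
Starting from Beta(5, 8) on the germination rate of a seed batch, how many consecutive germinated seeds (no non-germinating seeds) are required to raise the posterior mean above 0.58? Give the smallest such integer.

After k germinated seeds and 0 non-germinating seeds the posterior is Beta(5+k, 8), with mean (5+k)/(5+8+k).
Set (5+k)/(13+k) > 0.58 and solve: k > (0.58·13 − 5)/(1 − 0.58) = 6.048.
The smallest integer exceeding 6.048 is 7.

k = 7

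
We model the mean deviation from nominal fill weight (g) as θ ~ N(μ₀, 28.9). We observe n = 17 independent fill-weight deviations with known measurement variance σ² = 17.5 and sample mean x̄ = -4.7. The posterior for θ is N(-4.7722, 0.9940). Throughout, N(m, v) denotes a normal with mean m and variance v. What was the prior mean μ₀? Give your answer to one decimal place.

The posterior mean is a precision-weighted average: μ_n = (τ₀μ₀ + τ_data·x̄)/(τ₀+τ_data), with τ₀=1/σ₀² and τ_data=n/σ².
Here τ₀ = 1/28.9 = 0.034602 and τ_data = 17/17.5 = 0.971429, so τ_n = 1.006031.
Rearranging for μ₀: μ₀ = (μ_n·τ_n − τ_data·x̄)/τ₀ = (-4.7722·1.006031 − 0.971429·-4.7) / 0.034602 = -0.235265/0.034602 ≈ -6.8.

μ₀ = -6.8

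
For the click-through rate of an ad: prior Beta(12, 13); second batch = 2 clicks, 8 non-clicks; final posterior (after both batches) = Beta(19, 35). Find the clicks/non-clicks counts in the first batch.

5 clicks and 14 non-clicks

Because Beta–binomial updating is additive in the counts, the combined data contributed (α_post−α_prior, β_post−β_prior) successes and failures.
Total across both batches: 19−12=7 clicks, 35−13=22 non-clicks.
Subtract the second batch: 7−2=5 clicks and 22−8=14 non-clicks.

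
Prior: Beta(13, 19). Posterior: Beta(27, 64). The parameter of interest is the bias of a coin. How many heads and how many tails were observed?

Beta is conjugate to the binomial likelihood: posterior = Beta(a+s, b+f).
Match parameters: s=27−13=14, f=64−19=45.

14 heads and 45 tails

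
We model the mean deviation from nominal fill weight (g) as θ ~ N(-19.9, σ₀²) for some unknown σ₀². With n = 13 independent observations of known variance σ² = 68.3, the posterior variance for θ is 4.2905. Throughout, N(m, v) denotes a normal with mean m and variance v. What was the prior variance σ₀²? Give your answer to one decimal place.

σ₀² = 23.4

Posterior precision equals prior precision plus data precision: 1/σ_n² = 1/σ₀² + n/σ².
So 1/σ₀² = 1/4.2905 − 13/68.3 = 0.233073 − 0.190337 = 0.042736.
Hence σ₀² = 1/0.042736 ≈ 23.4.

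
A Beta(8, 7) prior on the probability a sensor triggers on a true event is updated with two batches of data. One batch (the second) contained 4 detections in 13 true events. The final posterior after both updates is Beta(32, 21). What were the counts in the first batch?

20 detections and 5 misses

Sequential conjugate updates are equivalent to a single update on the pooled data, so total successes = posterior α − prior α and total failures = posterior β − prior β.
Total across both batches: 32−8=24 detections, 21−7=14 misses.
Subtract the second batch: 24−4=20 detections and 14−9=5 misses.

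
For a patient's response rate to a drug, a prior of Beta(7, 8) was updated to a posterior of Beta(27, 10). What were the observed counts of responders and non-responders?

20 responders and 2 non-responders

Under Beta–binomial conjugacy the posterior parameters are (α+s, β+f).
Match parameters: s=27−7=20, f=10−8=2.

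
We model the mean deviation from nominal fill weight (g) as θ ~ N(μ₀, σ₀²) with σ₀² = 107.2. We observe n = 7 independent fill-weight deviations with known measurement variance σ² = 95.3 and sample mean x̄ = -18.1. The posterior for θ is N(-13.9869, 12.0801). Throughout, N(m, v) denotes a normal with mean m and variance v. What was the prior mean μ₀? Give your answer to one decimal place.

μ₀ = 18.4

The posterior mean is a precision-weighted average: μ_n = (τ₀μ₀ + τ_data·x̄)/(τ₀+τ_data), with τ₀=1/σ₀² and τ_data=n/σ².
Here τ₀ = 1/107.2 = 0.009328 and τ_data = 7/95.3 = 0.073452, so τ_n = 0.082780.
Rearranging for μ₀: μ₀ = (μ_n·τ_n − τ_data·x̄)/τ₀ = (-13.9869·0.082780 − 0.073452·-18.1) / 0.009328 = 0.171646/0.009328 ≈ 18.4.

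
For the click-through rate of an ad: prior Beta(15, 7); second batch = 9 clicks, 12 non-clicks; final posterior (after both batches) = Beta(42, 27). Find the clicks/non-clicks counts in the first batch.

Because Beta–binomial updating is additive in the counts, the combined data contributed (α_post−α_prior, β_post−β_prior) successes and failures.
Total across both batches: 42−15=27 clicks, 27−7=20 non-clicks.
Subtract the second batch: 27−9=18 clicks and 20−12=8 non-clicks.

18 clicks and 8 non-clicks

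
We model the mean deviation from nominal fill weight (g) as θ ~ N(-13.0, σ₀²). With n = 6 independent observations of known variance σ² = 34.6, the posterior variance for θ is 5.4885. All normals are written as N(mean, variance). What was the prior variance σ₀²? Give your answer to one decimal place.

σ₀² = 113.8

Posterior precision equals prior precision plus data precision: 1/σ_n² = 1/σ₀² + n/σ².
So 1/σ₀² = 1/5.4885 − 6/34.6 = 0.182199 − 0.173410 = 0.008789.
Hence σ₀² = 1/0.008789 ≈ 113.8.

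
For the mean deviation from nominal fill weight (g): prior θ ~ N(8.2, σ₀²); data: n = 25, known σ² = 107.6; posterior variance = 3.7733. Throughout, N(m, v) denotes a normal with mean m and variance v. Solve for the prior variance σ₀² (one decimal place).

σ₀² = 30.6

Posterior precision equals prior precision plus data precision: 1/σ_n² = 1/σ₀² + n/σ².
So 1/σ₀² = 1/3.7733 − 25/107.6 = 0.265020 − 0.232342 = 0.032678.
Hence σ₀² = 1/0.032678 ≈ 30.6.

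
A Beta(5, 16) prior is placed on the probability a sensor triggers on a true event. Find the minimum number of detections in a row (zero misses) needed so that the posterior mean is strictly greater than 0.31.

After k detections and 0 misses the posterior is Beta(5+k, 16), with mean (5+k)/(5+16+k).
Set (5+k)/(21+k) > 0.31 and solve: k > (0.31·21 − 5)/(1 − 0.31) = 2.188.
The smallest integer exceeding 2.188 is 3.

k = 3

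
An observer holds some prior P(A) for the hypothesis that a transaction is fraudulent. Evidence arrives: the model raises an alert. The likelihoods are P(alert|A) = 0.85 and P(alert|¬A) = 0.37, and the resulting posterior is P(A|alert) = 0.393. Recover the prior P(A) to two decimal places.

In odds form, posterior odds = prior odds × likelihood ratio, so prior odds = posterior odds ÷ LR.
Posterior odds = 0.393/(1−0.393) = 0.6474. LR = 0.85/0.37 = 2.2973.
Prior odds = 0.6474/2.2973 = 0.2818, so P(A) = 0.2818/(1+0.2818) ≈ 0.22.

P(A) = 0.22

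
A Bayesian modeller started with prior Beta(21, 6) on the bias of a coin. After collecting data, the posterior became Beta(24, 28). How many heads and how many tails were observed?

Under Beta–binomial conjugacy the posterior parameters are (a+s, b+f).
So s = 24 − 21 = 3 and f = 28 − 6 = 22.

3 heads and 22 tails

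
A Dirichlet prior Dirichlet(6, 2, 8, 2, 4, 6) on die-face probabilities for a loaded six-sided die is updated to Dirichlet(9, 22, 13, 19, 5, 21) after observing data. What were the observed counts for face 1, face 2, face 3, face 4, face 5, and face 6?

counts (3, 20, 5, 17, 1, 15)

For a Dirichlet(α) prior with multinomial counts c, the posterior is Dirichlet(α + c) componentwise.
Counts are posterior − prior componentwise: 9−6=3, 22−2=20, 13−8=5, 19−2=17, 5−4=1, 21−6=15.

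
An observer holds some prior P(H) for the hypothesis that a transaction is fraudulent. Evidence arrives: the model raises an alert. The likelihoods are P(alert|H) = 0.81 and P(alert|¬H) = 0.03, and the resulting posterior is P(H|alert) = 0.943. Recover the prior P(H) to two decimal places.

P(H) = 0.38

In odds form, posterior odds = prior odds × likelihood ratio, so prior odds = posterior odds ÷ LR.
Posterior odds = 0.943/(1−0.943) = 16.5439. LR = 0.81/0.03 = 27.0000.
Prior odds = 16.5439/27.0000 = 0.6127, so P(H) = 0.6127/(1+0.6127) ≈ 0.38.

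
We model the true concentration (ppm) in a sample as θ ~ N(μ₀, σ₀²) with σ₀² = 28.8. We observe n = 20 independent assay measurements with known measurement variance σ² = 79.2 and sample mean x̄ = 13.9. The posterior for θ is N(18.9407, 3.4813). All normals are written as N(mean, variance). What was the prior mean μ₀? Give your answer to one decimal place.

The posterior mean is a precision-weighted average: μ_n = (τ₀μ₀ + τ_data·x̄)/(τ₀+τ_data), with τ₀=1/σ₀² and τ_data=n/σ².
Here τ₀ = 1/28.8 = 0.034722 and τ_data = 20/79.2 = 0.252525, so τ_n = 0.287247.
Rearranging for μ₀: μ₀ = (μ_n·τ_n − τ_data·x̄)/τ₀ = (18.9407·0.287247 − 0.252525·13.9) / 0.034722 = 1.930562/0.034722 ≈ 55.6.

μ₀ = 55.6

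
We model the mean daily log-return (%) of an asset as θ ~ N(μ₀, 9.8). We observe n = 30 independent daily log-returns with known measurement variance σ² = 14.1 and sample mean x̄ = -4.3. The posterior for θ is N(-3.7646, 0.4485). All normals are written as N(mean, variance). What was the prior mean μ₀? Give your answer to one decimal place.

With known observation variance, the Normal–Normal posterior has precision τ_n = τ₀ + n/σ² and mean μ_n = (τ₀μ₀ + (n/σ²)x̄)/τ_n.
Here τ₀ = 1/9.8 = 0.102041 and τ_data = 30/14.1 = 2.127660, so τ_n = 2.229701.
Rearranging for μ₀: μ₀ = (μ_n·τ_n − τ_data·x̄)/τ₀ = (-3.7646·2.229701 − 2.127660·-4.3) / 0.102041 = 0.755006/0.102041 ≈ 7.4.

μ₀ = 7.4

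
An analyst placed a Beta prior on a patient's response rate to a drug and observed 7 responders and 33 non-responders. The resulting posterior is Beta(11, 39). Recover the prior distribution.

Beta(4, 6)

A Beta(α, β) prior with s successes and f failures in binomial data gives a Beta(α+s, β+f) posterior.
Subtract the data counts: 11−7=4, 39−33=6.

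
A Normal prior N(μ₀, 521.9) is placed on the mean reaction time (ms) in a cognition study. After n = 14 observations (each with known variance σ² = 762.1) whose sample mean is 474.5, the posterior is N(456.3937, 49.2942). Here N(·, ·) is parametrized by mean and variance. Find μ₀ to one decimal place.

With known observation variance, the Normal–Normal posterior has precision τ_n = τ₀ + n/σ² and mean μ_n = (τ₀μ₀ + (n/σ²)x̄)/τ_n.
Here τ₀ = 1/521.9 = 0.001916 and τ_data = 14/762.1 = 0.018370, so τ_n = 0.020286.
Rearranging for μ₀: μ₀ = (μ_n·τ_n − τ_data·x̄)/τ₀ = (456.3937·0.020286 − 0.018370·474.5) / 0.001916 = 0.541838/0.001916 ≈ 282.8.

μ₀ = 282.8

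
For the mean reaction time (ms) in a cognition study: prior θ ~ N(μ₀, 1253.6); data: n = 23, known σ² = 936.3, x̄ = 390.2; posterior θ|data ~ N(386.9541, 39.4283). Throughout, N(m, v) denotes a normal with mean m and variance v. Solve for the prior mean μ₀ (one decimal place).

With known observation variance, the Normal–Normal posterior has precision τ_n = τ₀ + n/σ² and mean μ_n = (τ₀μ₀ + (n/σ²)x̄)/τ_n.
Here τ₀ = 1/1253.6 = 0.000798 and τ_data = 23/936.3 = 0.024565, so τ_n = 0.025363.
Rearranging for μ₀: μ₀ = (μ_n·τ_n − τ_data·x̄)/τ₀ = (386.9541·0.025363 − 0.024565·390.2) / 0.000798 = 0.229054/0.000798 ≈ 287.0.

μ₀ = 287.0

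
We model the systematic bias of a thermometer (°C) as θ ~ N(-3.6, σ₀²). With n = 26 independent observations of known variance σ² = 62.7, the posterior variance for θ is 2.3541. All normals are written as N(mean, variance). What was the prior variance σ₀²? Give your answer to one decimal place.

σ₀² = 98.8

For the Normal–Normal model with known σ², precisions add: τ_n = τ₀ + n/σ².
So 1/σ₀² = 1/2.3541 − 26/62.7 = 0.424791 − 0.414673 = 0.010118.
Hence σ₀² = 1/0.010118 ≈ 98.8.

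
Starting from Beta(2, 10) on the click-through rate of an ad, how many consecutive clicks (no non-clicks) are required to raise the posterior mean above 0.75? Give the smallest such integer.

k = 29

After k clicks and 0 non-clicks the posterior is Beta(2+k, 10), with mean (2+k)/(2+10+k).
Set (2+k)/(12+k) > 0.75 and solve: k > (0.75·12 − 2)/(1 − 0.75) = 28.000.
The smallest integer exceeding 28.000 is 29, and checking k=29: (31)/(41) = 0.7561 > 0.75.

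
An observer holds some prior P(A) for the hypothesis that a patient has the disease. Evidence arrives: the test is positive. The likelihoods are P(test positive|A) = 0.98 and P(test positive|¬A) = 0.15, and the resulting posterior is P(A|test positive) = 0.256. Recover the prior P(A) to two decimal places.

In odds form, posterior odds = prior odds × likelihood ratio, so prior odds = posterior odds ÷ LR.
Posterior odds = 0.256/(1−0.256) = 0.3441. LR = 0.98/0.15 = 6.5333.
Prior odds = 0.3441/6.5333 = 0.0527, so P(A) = 0.0527/(1+0.0527) ≈ 0.05.

P(A) = 0.05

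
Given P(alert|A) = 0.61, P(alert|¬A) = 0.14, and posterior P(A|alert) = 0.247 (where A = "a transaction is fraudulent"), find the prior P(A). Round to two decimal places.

Bayes' rule in odds form gives O(A|E) = O(A)·[P(E|A)/P(E|¬A)], hence O(A) = O(A|E)/LR.
Posterior odds = 0.247/(1−0.247) = 0.3280. LR = 0.61/0.14 = 4.3571.
Prior odds = 0.3280/4.3571 = 0.0753, so P(A) = 0.0753/(1+0.0753) ≈ 0.07.

P(A) = 0.07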